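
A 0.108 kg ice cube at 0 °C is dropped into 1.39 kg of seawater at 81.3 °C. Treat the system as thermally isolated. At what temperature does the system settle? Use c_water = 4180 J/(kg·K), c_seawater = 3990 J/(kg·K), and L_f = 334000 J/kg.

Setting the total heat transfer to zero:
melt ice: 0.108·334000 = 36072; warm the meltwater: 451.44 T; seawater: 5546.1(T − 81.3)
5997.5 T = 450898 − 36072 = 414826
T ≈ 69.17 °C — above 0 °C, consistent with complete melting.

T_f ≈ 69.2 °C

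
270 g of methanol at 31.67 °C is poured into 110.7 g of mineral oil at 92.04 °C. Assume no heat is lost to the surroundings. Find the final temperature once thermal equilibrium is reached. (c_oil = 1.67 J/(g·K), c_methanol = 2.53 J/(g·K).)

T_f ≈ 44.5 °C

Heat gained plus heat lost sum to zero:
110.7*1.67*(T − 92.04) + 270*2.53*(T − 31.67) = 0
(184.87 + 683.1) T = 184.87*92.04 + 683.1*31.67
T ≈ 44.53 °C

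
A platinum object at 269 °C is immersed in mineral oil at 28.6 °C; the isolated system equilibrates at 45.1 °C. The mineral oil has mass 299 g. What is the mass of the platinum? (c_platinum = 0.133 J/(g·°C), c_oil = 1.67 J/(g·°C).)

m ≈ 277 g

|Q_platinum| = |Q_oil|:
m×0.133×(269 − 45.1) = 299×1.67×(45.1 − 28.6)
29.78 m = 8238.9  ⇒  m ≈ 276.7 g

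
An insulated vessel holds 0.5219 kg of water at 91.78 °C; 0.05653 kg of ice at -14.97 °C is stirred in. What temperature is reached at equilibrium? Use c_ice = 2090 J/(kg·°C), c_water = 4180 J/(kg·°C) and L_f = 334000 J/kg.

T_f ≈ 74.3 °C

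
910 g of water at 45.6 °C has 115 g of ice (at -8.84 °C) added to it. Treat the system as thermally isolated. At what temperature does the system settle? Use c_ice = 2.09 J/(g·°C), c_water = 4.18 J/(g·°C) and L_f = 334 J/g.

Setting the total heat transfer to zero:
ice -8.84→0 °C: 115×2.09×8.84 = 2124.7; melt ice: 115×334 = 38410; warm the meltwater: 480.7 T; water: 3803.8(T − 45.6)
4284.5 T = 173453 − 40535 = 132919
T ≈ 31.02 °C (positive, so assuming full melt was valid).

T_f ≈ 31.0 °C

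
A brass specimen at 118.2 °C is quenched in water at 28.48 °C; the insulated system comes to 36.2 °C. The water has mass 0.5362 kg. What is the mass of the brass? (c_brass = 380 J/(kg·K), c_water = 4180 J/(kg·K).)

m ≈ 0.555 kg

Net heat exchanged in the isolated system is zero:
m×380×(36.2 − 118.2) + 0.5362×4180×(36.2 − 28.48) = 0
-31160 m = -17303
m = -17303/-31160 ≈ 0.5553 kg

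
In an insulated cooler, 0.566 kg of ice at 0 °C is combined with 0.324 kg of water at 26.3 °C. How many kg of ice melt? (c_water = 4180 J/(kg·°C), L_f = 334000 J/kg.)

Heat available from the water dropping to 0 °C: 0.324×4180×26.3 = 35619 J.
Fully melting the ice requires m_ice L_f = 0.566×334000 = 189044 J.
35619 J < 189044 J, so only part of the ice melts and the system sits at 0 °C.
Mass melted = 35619/334000 ≈ 0.1066 kg.

m_melted ≈ 0.107 kg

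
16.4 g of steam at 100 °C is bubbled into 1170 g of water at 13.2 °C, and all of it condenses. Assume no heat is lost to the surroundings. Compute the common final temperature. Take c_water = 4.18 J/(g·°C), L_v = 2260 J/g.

Taking heat into each body as positive, Σ m c ΔT = 0:
condense steam: −16.4×2260 = −37064
  condensate cools 100→T: 16.4×4.18×(T − 100) = 68.55(T − 100)
  water warms: 1170×4.18×(T − 13.2) = 4890.6(T − 13.2)
4959.2 T = 37064 + 6855.2 + 64556 = 108475
T ≈ 21.87 °C — below 100 °C, confirming all the steam condensed.

T_f ≈ 21.9 °C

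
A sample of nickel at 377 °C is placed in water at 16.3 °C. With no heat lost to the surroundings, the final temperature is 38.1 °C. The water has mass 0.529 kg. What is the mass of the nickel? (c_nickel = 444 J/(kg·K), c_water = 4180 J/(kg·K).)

Setting the total heat transfer to zero:
m·444·(38.1 − 377) + 0.529·4180·(38.1 − 16.3) = 0
-150472 m = -48205
m = -48205/-150472 ≈ 0.3204 kg

m ≈ 0.32 kg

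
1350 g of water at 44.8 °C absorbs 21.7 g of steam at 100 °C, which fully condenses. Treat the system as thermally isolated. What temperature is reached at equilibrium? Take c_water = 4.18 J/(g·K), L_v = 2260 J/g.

Net heat exchanged in the isolated system is zero:
condense steam: −21.7·2260 = −49042
  condensed water 100 °C→T: 90.71(T − 100)
  original water: 5643(T − 44.8)
5733.7 T = 49042 + 9070.6 + 252806 = 310919
T ≈ 54.23 °C (< 100 °C, so full condensation is consistent).

T_f ≈ 54.2 °C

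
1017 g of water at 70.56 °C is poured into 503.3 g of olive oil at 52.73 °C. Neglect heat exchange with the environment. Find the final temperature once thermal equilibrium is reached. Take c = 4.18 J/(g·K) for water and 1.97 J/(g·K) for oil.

Set heat shed by the hot body equal to heat absorbed by the cold body:
1017×4.18×(70.56 − T) = 503.3×1.97×(T − 52.73)
4251.1(70.56 − T) = 991.5(T − 52.73)
5242.6 T = 352237  ⇒  T ≈ 67.19 °C

T_f ≈ 67.2 °C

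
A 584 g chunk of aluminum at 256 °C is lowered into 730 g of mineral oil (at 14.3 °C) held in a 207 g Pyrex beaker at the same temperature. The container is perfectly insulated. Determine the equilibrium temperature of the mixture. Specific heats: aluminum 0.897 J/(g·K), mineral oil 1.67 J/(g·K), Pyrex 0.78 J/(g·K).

T_f ≈ 80.8 °C

Setting the total heat transfer to zero:
584×0.897×(T − 256) + 730×1.67×(T − 14.3) + 207×0.78×(T − 14.3) = 0
523.85(T − 256) + 1219.1(T − 14.3) + 161.46(T − 14.3) = 0
1904.4 T = 153847
T = 153847 / 1904.4 = 80.8 °C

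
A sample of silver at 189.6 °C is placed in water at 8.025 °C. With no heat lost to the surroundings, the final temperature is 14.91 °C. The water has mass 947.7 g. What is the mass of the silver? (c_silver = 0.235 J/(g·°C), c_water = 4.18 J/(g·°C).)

m ≈ 664 g

Setting the total heat transfer to zero:
m×0.235×(14.91 − 189.6) + 947.7×4.18×(14.91 − 8.025) = 0
-41.05 m = -27274
m = -27274/-41.05 ≈ 664.4 g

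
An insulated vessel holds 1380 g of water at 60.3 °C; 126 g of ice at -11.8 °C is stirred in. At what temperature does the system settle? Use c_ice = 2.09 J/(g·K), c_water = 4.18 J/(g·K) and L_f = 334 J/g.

T_f ≈ 48.1 °C

Net heat exchanged in the isolated system is zero:
warm ice to 0 °C: 126·2.09·(0 − (-11.8)) = 3107.4
  latent heat to melt: 126·334 = 42084
  meltwater 0→T: 126·4.18·T = 526.68 T
  water: 5768.4(T − 60.3)
6295.1 T = 347835 − 45191 = 302643
T ≈ 48.08 °C. Since T > 0 °C, the all-ice-melts assumption holds.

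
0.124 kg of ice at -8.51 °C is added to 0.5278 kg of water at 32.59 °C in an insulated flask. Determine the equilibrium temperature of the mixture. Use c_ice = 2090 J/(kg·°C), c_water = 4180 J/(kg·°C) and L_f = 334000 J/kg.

T_f ≈ 10.4 °C

Energy conservation, ΣQ = 0:
ice -8.51→0 °C: 0.124·2090·8.51 = 2205.5; melt ice: 0.124·334000 = 41416; warm the meltwater: 518.32 T; water: 2206.2(T − 32.59)
2724.5 T = 71900 − 43621 = 28279
T ≈ 10.38 °C (positive, so assuming full melt was valid).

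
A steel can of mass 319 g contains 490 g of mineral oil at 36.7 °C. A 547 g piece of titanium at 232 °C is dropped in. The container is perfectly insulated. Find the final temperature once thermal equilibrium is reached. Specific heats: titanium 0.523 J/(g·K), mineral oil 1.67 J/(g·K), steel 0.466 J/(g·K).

T_f ≈ 81.3 °C

Conservation of energy gives ΣQ = 0:
547×0.523×(T − 232) + 490×1.67×(T − 36.7) + 319×0.466×(T − 36.7) = 0
286.08(T − 232) + 818.3(T − 36.7) + 148.65(T − 36.7) = 0
1253 T = 101858
T = 101858/1253 ≈ 81.29 °C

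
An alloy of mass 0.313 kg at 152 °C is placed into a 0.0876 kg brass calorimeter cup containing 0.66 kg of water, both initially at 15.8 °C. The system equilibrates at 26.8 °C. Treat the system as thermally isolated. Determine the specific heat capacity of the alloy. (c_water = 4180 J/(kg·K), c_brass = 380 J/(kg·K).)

Taking heat into each body as positive, Σ m c ΔT = 0:
0.313×c×(26.8 − 152) + 0.66×4180×(26.8 − 15.8) + 0.0876×380×(26.8 − 15.8) = 0
-39.19 c = -30713
c = -30713/-39.19 ≈ 783.7 J/(kg·K)

c ≈ 784 J/(kg·K)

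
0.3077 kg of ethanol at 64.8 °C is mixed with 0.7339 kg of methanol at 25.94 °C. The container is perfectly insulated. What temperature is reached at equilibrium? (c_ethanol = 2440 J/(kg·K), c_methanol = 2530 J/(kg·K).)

T_f ≈ 37.1 °C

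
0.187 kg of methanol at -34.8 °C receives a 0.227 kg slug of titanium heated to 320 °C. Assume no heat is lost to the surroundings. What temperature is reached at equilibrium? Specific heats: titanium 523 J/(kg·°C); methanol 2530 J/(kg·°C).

Heat gained plus heat lost sum to zero:
0.227×523×(T − 320) + 0.187×2530×(T − (-34.8)) = 0
118.72(T − 320) + 473.11(T − (-34.8)) = 0
(118.72 + 473.11) T = 118.72×320 + 473.11×(-34.8)
T = 21526 / 591.83 = 36.4 °C

T_f ≈ 36.4 °C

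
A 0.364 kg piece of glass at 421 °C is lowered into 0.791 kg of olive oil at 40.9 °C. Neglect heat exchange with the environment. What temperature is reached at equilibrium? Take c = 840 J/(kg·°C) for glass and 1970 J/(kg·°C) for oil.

T_f ≈ 103.2 °C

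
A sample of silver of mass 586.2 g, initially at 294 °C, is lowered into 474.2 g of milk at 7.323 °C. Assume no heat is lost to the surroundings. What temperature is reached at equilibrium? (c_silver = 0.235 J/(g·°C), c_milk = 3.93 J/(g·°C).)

T_f ≈ 27.1 °C

Heat lost by the silver equals heat gained by the milk:
586.2*0.235*(294 − T) = 474.2*3.93*(T − 7.323)
137.76(294 − T) = 1863.6(T − 7.323)
2001.4 T = 54148  ⇒  T ≈ 27.06 °C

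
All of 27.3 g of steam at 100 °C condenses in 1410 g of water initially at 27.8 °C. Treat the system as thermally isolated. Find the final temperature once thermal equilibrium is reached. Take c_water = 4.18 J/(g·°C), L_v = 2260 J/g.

Taking heat into each body as positive, Σ m c ΔT = 0:
condense steam: −27.3·2260 = −61698
  condensate cools 100→T: 27.3·4.18·(T − 100) = 114.11(T − 100)
  original water: 5893.8(T − 27.8)
6007.9 T = 61698 + 11411 + 163848 = 236957
T ≈ 39.44 °C, under the boiling point, so the assumption holds.

T_f ≈ 39.4 °C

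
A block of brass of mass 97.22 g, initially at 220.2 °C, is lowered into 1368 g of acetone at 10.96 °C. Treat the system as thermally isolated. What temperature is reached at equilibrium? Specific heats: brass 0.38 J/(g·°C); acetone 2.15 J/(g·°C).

Conservation of energy gives ΣQ = 0:
97.22·0.38·(T − 220.2) + 1368·2.15·(T − 10.96) = 0
(36.94 + 2941.2) T = 36.94·220.2 + 2941.2·10.96
T ≈ 13.56 °C

T_f ≈ 13.6 °C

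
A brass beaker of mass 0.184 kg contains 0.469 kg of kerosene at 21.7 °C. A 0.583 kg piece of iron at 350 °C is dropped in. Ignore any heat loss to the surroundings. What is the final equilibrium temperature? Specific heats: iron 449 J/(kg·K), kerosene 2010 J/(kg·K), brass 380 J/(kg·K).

T_f ≈ 89.1 °C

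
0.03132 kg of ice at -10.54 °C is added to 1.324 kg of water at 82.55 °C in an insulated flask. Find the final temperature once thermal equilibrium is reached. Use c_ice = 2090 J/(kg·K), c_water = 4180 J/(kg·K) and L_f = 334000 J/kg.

T_f ≈ 78.7 °C

Taking heat into each body as positive, Σ m c ΔT = 0:
ice -10.54→0 °C: 0.03132·2090·10.54 = 689.94
  melt ice: 0.03132·334000 = 10461
  warm the meltwater: 130.92 T
  water: 5534.3(T − 82.55)
5665.2 T = 456858 − 11151 = 445707
T ≈ 78.67 °C. Since T > 0 °C, the all-ice-melts assumption holds.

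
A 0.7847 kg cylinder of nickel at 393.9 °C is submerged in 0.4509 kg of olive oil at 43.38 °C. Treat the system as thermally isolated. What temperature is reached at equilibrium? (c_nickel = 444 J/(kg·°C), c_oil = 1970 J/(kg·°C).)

T_f ≈ 142.1 °C

Taking heat into each body as positive, Σ m c ΔT = 0:
0.7847×444×(T − 393.9) + 0.4509×1970×(T − 43.38) = 0
(348.41 + 888.27) T = 348.41×393.9 + 888.27×43.38
T = 175771/1236.7 ≈ 142.13 °C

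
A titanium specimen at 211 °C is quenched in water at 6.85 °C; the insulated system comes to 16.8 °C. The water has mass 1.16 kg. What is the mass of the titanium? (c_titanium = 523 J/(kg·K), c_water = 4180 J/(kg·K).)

m ≈ 0.475 kg

Heat lost by the titanium = heat gained by the water:
m·523·(211 − 16.8) = 1.16·4180·(16.8 − 6.85)
101567 m = 48246  ⇒  m ≈ 0.475 kg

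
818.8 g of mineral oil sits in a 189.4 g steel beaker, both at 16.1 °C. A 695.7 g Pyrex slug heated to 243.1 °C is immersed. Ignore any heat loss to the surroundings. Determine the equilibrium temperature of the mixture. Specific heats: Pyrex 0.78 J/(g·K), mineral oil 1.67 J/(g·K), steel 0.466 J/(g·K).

T_f ≈ 77.7 °C

T_f = Σ m_i c_i T_i / Σ m_i c_i:
T_f = (542.65·243.1 + 1367.4·16.1 + 88.26·16.1) / (542.65 + 1367.4 + 88.26)
    = 155353 / 1998.3 ≈ 77.74 °C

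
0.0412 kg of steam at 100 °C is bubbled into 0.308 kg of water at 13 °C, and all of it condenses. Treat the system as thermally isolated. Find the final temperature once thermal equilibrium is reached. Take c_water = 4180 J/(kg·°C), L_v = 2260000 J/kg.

Energy conservation, ΣQ = 0:
condense steam: −0.0412×2260000 = −93112
  condensate cools 100→T: 0.0412×4180×(T − 100) = 172.22(T − 100)
  water warms: 0.308×4180×(T − 13) = 1287.4(T − 13)
1459.7 T = 93112 + 17222 + 16737 = 127070
T ≈ 87.05 °C (< 100 °C, so full condensation is consistent).

T_f ≈ 87.1 °C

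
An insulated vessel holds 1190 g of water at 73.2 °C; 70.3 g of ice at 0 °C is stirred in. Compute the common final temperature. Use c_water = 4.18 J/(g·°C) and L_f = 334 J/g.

T_f ≈ 64.7 °C

Heat gained plus heat lost sum to zero:
fusion: m_ice L_f = 70.3×334 = 23480
  meltwater 0→T: 70.3×4.18×T = 293.85 T
  water: 4974.2(T − 73.2)
5268.1 T = 364111 − 23480 = 340631
T ≈ 64.66 °C. Since T > 0 °C, the all-ice-melts assumption holds.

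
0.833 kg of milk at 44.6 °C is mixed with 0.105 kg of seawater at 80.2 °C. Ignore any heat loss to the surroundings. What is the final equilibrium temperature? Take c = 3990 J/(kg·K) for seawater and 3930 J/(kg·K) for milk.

T_f ≈ 48.6 °C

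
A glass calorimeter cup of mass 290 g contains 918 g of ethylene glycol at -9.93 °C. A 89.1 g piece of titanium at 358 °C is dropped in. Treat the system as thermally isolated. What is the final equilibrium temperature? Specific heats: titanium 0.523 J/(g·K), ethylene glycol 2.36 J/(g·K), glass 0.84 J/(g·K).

T_f ≈ -3.0 °C

Net heat exchanged in the isolated system is zero:
89.1*0.523*(T − 358) + 918*2.36*(T − (-9.93)) + 290*0.84*(T − (-9.93)) = 0
2456.7 T = -7249.5
T = -7249.5 / 2456.7 = -2.95 °C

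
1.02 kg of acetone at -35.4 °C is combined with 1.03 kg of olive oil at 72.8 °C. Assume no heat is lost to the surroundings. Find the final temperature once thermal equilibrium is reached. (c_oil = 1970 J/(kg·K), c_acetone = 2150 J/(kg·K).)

T_f is the heat-capacity-weighted average of the initial temperatures:
T_f = (2029.1×72.8 + 2193×(-35.4)) / (2029.1 + 2193)
    = 70086 / 4222.1 ≈ 16.60 °C

T_f ≈ 16.6 °C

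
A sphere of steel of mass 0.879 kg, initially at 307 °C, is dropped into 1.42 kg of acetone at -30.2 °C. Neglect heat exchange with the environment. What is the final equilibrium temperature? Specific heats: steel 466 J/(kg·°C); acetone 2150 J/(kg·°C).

|Q_steel| = |Q_acetone|:
0.879·466·(307 − T) = 1.42·2150·(T − (-30.2))
409.61(307 − T) = 3053(T − (-30.2))
3462.6 T = 33551  ⇒  T ≈ 9.69 °C

T_f ≈ 9.7 °C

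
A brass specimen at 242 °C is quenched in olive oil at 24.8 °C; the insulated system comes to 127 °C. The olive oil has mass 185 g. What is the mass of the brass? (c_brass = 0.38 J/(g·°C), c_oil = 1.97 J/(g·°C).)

Energy conservation, ΣQ = 0:
m·0.38·(127 − 242) + 185·1.97·(127 − 24.8) = 0
-43.7 m = -37247
m = -37247/-43.7 ≈ 852.3 g

m ≈ 852 g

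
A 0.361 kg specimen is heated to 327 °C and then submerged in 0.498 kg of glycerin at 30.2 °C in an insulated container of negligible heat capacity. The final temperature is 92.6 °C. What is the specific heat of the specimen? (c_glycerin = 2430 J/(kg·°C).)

Taking heat into each body as positive, Σ m c ΔT = 0:
0.361·c·(92.6 − 327) + 0.498·2430·(92.6 − 30.2) = 0
-84.62 c = -75513
c = -75513/-84.62 ≈ 892.4 J/(kg·°C)

c ≈ 892 J/(kg·°C)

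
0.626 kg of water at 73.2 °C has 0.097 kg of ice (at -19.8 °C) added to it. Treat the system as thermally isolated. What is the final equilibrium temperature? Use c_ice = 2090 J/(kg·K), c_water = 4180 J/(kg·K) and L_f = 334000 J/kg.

Let T be the final temperature. ΣQ_i = 0:
ice -19.8→0 °C: 0.097·2090·19.8 = 4014.1; latent heat to melt: 0.097·334000 = 32398; meltwater 0→T: 0.097·4180·T = 405.46 T; water: 2616.7(T − 73.2)
3022.1 T = 191541 − 36412 = 155129
T ≈ 51.33 °C — above 0 °C, consistent with complete melting.

T_f ≈ 51.3 °C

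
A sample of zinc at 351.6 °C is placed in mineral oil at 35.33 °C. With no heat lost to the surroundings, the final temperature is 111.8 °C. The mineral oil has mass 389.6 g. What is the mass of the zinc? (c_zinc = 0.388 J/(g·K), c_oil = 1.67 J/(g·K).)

|Q_zinc| = |Q_oil|:
m×0.388×(351.6 − 111.8) = 389.6×1.67×(111.8 − 35.33)
93.04 m = 49754  ⇒  m ≈ 534.7 g

m ≈ 535 g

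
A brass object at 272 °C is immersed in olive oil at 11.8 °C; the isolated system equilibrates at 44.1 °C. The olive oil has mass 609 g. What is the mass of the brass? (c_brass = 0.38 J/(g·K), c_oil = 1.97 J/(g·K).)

m ≈ 447 g

|Q_brass| = |Q_oil|:
m×0.38×(272 − 44.1) = 609×1.97×(44.1 − 11.8)
86.6 m = 38751  ⇒  m ≈ 447.5 g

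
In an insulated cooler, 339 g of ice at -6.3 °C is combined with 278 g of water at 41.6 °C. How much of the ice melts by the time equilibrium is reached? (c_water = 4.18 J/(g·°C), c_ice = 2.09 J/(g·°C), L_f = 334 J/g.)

Cooling the water to 0 °C releases 278×4.18×41.6 = 48341 J.
Of that, 339×2.09×6.3 = 4463.6 J goes to bring the ice to 0 °C, leaving 43877 J.
To melt every bit of ice: 339×334 = 113226 J.
43877 J < 113226 J, so only part of the ice melts and the system sits at 0 °C.
m_melted×334 = 43877  ⇒  m_melted ≈ 131.4 g.

m_melted ≈ 131 g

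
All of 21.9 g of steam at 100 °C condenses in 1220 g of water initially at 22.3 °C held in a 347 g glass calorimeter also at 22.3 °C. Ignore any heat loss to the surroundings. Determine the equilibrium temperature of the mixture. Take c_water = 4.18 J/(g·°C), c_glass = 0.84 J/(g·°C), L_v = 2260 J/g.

T_f ≈ 32.6 °C

Heat gained plus heat lost sum to zero:
condense steam: −21.9×2260 = −49494
  condensate cools 100→T: 21.9×4.18×(T − 100) = 91.54(T − 100)
  original water: 5099.6(T − 22.3)
  cup: 291.48(T − 22.3)
5482.6 T = 49494 + 9154.2 + 120221 = 178869
T ≈ 32.62 °C (< 100 °C, so full condensation is consistent).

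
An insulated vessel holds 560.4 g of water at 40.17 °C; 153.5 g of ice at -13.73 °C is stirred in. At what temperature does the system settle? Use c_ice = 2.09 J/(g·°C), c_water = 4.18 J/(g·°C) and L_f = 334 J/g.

T_f ≈ 12.9 °C

Setting the total heat transfer to zero:
warm ice to 0 °C: 153.5×2.09×(0 − (-13.73)) = 4404.8; fusion: m_ice L_f = 153.5×334 = 51269; warm the meltwater: 641.63 T; water: 2342.5(T − 40.17)
2984.1 T = 94097 − 55674 = 38423
T ≈ 12.88 °C — above 0 °C, consistent with complete melting.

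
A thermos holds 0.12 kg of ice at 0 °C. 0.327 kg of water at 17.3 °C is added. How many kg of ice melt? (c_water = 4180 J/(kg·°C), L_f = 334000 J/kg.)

m_melted ≈ 0.0708 kg

Heat available from the water dropping to 0 °C: 0.327·4180·17.3 = 23647 J.
Fully melting the ice requires m_ice L_f = 0.12·334000 = 40080 J.
That's not enough to melt it all — equilibrium is at 0 °C with ice remaining.
m_melted·334000 = 23647  ⇒  m_melted ≈ 0.0708 kg.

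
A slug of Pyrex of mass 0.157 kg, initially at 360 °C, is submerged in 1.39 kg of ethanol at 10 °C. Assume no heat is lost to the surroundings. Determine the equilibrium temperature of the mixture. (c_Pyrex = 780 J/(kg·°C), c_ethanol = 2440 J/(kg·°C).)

T_f is the heat-capacity-weighted average of the initial temperatures:
T_f = (122.46*360 + 3391.6*10) / (122.46 + 3391.6)
    = 78002 / 3514.1 ≈ 22.20 °C

T_f ≈ 22.2 °C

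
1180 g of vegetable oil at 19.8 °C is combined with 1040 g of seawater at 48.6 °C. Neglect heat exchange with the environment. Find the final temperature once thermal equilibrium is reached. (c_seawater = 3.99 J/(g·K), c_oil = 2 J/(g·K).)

T_f ≈ 38.2 °C

Heat gained plus heat lost sum to zero:
1040·3.99·(T − 48.6) + 1180·2·(T − 19.8) = 0
6509.6 T = 248399
T = 248399/6509.6 ≈ 38.16 °C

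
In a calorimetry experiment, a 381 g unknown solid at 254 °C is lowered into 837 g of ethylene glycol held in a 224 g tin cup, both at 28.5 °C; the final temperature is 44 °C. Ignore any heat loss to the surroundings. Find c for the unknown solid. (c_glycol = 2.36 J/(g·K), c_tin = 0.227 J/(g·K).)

Setting the total heat transfer to zero:
381×c×(44 − 254) + 837×2.36×(44 − 28.5) + 224×0.227×(44 − 28.5) = 0
-80010 c = -31406
c = -31406/-80010 ≈ 0.3925 J/(g·K)

c ≈ 0.393 J/(g·K)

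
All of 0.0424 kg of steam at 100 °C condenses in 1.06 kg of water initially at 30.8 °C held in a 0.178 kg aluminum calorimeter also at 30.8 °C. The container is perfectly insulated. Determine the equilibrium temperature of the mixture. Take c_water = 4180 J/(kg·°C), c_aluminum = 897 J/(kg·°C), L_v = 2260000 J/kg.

Energy balance with sensible and latent terms:
latent heat released on condensation: 0.0424·2260000 = 95824
  condensed water 100 °C→T: 177.23(T − 100)
  original water: 4430.8(T − 30.8)
  aluminum cup: 0.178·897·(T − 30.8) = 159.67(T − 30.8)
4767.7 T = 95824 + 17723 + 141386 = 254934
T ≈ 53.47 °C (< 100 °C, so full condensation is consistent).

T_f ≈ 53.5 °C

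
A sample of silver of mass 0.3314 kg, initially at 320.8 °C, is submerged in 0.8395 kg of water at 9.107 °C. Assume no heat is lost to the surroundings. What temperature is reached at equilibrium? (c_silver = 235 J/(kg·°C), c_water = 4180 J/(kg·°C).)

Taking heat into each body as positive, Σ m c ΔT = 0:
0.3314*235*(T − 320.8) + 0.8395*4180*(T − 9.107) = 0
77.88(T − 320.8) + 3509.1(T − 9.107) = 0
3587 T = 56941
T = 56941 / 3587 = 15.9 °C

T_f ≈ 15.9 °C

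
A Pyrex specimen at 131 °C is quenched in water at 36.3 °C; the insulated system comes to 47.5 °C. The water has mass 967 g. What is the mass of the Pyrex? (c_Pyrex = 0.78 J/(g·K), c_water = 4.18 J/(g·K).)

m ≈ 695 g

Heat gained plus heat lost sum to zero:
m·0.78·(47.5 − 131) + 967·4.18·(47.5 − 36.3) = 0
-65.13 m = -45271
m = -45271/-65.13 ≈ 695.1 g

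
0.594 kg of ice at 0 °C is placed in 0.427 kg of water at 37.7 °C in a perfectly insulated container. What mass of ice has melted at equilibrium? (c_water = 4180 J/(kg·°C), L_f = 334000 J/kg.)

Water can give up m c ΔT = 0.427·4180·37.7 = 67289 J before reaching 0 °C.
Melting all 0.594 kg of ice would need 0.594·334000 = 198396 J.
67289 J < 198396 J, so only part of the ice melts and the system sits at 0 °C.
Mass melted = 67289/334000 ≈ 0.2015 kg.

m_melted ≈ 0.201 kg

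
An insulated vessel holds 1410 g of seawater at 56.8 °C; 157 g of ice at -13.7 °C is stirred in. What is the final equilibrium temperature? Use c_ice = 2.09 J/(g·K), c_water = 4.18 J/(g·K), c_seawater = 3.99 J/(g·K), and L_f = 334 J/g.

Sum of m c ΔT and latent-heat terms is zero:
warm ice to 0 °C: 157·2.09·(0 − (-13.7)) = 4495.4
  melt ice: 157·334 = 52438
  warm the meltwater: 656.26 T
  seawater: 5625.9(T − 56.8)
6282.2 T = 319551 − 56933 = 262618
T ≈ 41.80 °C (positive, so assuming full melt was valid).

T_f ≈ 41.8 °C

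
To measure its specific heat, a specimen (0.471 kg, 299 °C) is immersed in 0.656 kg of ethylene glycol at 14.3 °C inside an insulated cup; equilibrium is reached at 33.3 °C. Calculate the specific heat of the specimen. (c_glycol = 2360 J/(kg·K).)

Net heat exchanged in the isolated system is zero:
0.471×c×(33.3 − 299) + 0.656×2360×(33.3 − 14.3) = 0
-125.14 c = -29415
c = -29415/-125.14 ≈ 235 J/(kg·K)

c ≈ 235 J/(kg·K)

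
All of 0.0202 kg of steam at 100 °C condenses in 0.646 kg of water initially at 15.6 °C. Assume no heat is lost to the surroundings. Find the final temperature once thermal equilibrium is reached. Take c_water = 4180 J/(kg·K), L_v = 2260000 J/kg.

T_f ≈ 34.6 °C

Energy balance with sensible and latent terms:
steam→water at 100 °C releases m L_v = 0.0202×2260000 = 45652
  condensed water 100 °C→T: 84.44(T − 100)
  original water: 2700.3(T − 15.6)
2784.7 T = 45652 + 8443.6 + 42124 = 96220
T ≈ 34.55 °C, under the boiling point, so the assumption holds.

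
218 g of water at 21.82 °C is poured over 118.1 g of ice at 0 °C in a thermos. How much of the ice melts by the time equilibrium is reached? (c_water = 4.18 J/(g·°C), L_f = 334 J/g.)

Water can give up m c ΔT = 218·4.18·21.82 = 19883 J before reaching 0 °C.
Fully melting the ice requires m_ice L_f = 118.1·334 = 39445 J.
Since 19883 < 39445 J, not all the ice melts; equilibrium is at 0 °C.
m_melted·334 = 19883  ⇒  m_melted ≈ 59.53 g.

m_melted ≈ 59.5 g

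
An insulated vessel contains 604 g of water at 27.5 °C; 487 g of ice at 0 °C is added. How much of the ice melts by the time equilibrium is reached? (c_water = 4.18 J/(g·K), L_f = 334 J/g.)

m_melted ≈ 208 g

Cooling the water to 0 °C releases 604×4.18×27.5 = 69430 J.
To melt every bit of ice: 487×334 = 162658 J.
Since 69430 < 162658 J, not all the ice melts; equilibrium is at 0 °C.
m_melted×334 = 69430  ⇒  m_melted ≈ 207.9 g.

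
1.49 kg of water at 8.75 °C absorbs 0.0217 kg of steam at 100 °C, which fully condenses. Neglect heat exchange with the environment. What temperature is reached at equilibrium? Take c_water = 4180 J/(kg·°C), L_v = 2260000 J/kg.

Energy balance with sensible and latent terms:
latent heat released on condensation: 0.0217×2260000 = 49042; condensed water 100 °C→T: 90.71(T − 100); original water: 6228.2(T − 8.75)
6318.9 T = 49042 + 9070.6 + 54497 = 112609
T ≈ 17.82 °C (< 100 °C, so full condensation is consistent).

T_f ≈ 17.8 °C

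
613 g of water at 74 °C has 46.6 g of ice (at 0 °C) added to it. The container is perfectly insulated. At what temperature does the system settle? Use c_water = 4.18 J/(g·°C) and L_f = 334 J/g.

Setting the total heat transfer to zero:
melt ice: 46.6×334 = 15564
  meltwater 0→T: 46.6×4.18×T = 194.79 T
  water: 2562.3(T − 74)
2757.1 T = 189613 − 15564 = 174049
T ≈ 63.13 °C (positive, so assuming full melt was valid).

T_f ≈ 63.1 °C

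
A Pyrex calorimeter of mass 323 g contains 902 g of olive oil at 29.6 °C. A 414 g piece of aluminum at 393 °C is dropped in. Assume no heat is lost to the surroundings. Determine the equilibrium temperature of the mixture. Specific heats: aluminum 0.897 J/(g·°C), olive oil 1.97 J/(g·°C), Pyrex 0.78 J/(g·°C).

T_f ≈ 85.8 °C

Net heat exchanged in the isolated system is zero:
414*0.897*(T − 393) + 902*1.97*(T − 29.6) + 323*0.78*(T − 29.6) = 0
(371.36 + 1776.9 + 251.94) T = 371.36*393 + 1776.9*29.6 + 251.94*29.6
T ≈ 85.82 °C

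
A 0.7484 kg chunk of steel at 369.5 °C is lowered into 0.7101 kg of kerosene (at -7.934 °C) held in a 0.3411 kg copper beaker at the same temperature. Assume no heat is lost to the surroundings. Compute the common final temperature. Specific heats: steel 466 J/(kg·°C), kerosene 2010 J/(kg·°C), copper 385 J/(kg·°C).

T_f ≈ 61.1 °C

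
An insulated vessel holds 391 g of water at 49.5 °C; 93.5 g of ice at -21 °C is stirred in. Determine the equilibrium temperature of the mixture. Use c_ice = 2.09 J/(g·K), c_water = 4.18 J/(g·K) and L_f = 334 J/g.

T_f ≈ 22.5 °C

Let T be the final temperature. ΣQ_i = 0:
ice -21→0 °C: 93.5×2.09×21 = 4103.7
  fusion: m_ice L_f = 93.5×334 = 31229
  meltwater 0→T: 93.5×4.18×T = 390.83 T
  water: 1634.4(T − 49.5)
2025.2 T = 80902 − 35333 = 45569
T ≈ 22.50 °C. Since T > 0 °C, the all-ice-melts assumption holds.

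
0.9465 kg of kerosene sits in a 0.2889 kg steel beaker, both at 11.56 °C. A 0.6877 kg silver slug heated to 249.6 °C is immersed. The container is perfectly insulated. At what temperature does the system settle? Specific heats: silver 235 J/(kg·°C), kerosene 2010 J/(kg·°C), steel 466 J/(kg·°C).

T_f ≈ 29.1 °C

Setting the total heat transfer to zero:
0.6877*235*(T − 249.6) + 0.9465*2010*(T − 11.56) + 0.2889*466*(T − 11.56) = 0
161.61(T − 249.6) + 1902.5(T − 11.56) + 134.63(T − 11.56) = 0
2198.7 T = 63887
T ≈ 29.06 °C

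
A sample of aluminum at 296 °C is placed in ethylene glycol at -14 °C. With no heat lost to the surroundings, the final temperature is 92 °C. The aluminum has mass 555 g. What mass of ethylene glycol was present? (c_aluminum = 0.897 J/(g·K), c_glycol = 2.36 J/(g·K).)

Heat lost by the aluminum = heat gained by the glycol:
555×0.897×(296 − 92) = m×2.36×(92 − (-14))
250.16 m = 101558  ⇒  m ≈ 406 g

m ≈ 406 g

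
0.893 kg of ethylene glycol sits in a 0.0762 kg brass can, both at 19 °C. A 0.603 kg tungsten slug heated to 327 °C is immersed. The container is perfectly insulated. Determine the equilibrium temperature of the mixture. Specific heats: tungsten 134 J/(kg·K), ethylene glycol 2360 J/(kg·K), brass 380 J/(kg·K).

T_f ≈ 30.2 °C

Net heat exchanged in the isolated system is zero:
0.603·134·(T − 327) + 0.893·2360·(T − 19) + 0.0762·380·(T − 19) = 0
80.8(T − 327) + 2107.5(T − 19) + 28.96(T − 19) = 0
2217.2 T = 67015
T = 67015/2217.2 ≈ 30.22 °C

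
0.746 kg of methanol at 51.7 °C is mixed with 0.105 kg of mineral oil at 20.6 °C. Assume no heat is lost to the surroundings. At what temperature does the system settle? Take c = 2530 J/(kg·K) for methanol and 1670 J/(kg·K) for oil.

T_f ≈ 49.1 °C

Heat gained plus heat lost sum to zero:
0.746*2530*(T − 51.7) + 0.105*1670*(T − 20.6) = 0
1887.4(T − 51.7) + 175.35(T − 20.6) = 0
(1887.4 + 175.35) T = 1887.4*51.7 + 175.35*20.6
T = 101190 / 2062.7 = 49.1 °C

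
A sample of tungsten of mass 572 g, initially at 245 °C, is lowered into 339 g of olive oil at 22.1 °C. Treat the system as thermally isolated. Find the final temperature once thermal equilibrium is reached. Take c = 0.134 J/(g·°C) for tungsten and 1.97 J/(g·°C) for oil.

Heat lost by the tungsten equals heat gained by the oil:
572*0.134*(245 − T) = 339*1.97*(T − 22.1)
76.65(245 − T) = 667.83(T − 22.1)
744.48 T = 33538  ⇒  T ≈ 45.05 °C

T_f ≈ 45.0 °C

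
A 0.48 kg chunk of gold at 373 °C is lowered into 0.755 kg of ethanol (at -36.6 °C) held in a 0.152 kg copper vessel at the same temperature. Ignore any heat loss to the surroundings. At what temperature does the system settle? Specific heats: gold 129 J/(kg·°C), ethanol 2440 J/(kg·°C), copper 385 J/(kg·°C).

T_f = Σ m_i c_i T_i / Σ m_i c_i:
T_f = (61.92*373 + 1842.2*(-36.6) + 58.52*(-36.6)) / (61.92 + 1842.2 + 58.52)
    = -46470 / 1962.6 ≈ -23.68 °C

T_f ≈ -23.7 °C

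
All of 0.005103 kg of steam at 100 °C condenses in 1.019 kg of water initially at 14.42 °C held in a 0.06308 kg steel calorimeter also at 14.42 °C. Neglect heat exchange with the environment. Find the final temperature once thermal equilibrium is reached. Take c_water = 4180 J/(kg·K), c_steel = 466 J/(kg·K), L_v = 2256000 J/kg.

Energy conservation, ΣQ = 0:
latent heat released on condensation: 0.005103×2256000 = 11512
  condensed water 100 °C→T: 21.33(T − 100)
  original water: 4259.4(T − 14.42)
  cup: 29.4(T − 14.42)
4310.1 T = 11512 + 2133.1 + 61845 = 75490
T ≈ 17.51 °C (< 100 °C, so full condensation is consistent).

T_f ≈ 17.5 °C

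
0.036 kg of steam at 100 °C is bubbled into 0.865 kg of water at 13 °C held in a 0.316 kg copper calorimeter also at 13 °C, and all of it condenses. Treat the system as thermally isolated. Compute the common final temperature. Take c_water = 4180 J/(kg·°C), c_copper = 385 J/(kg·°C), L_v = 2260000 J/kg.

T_f ≈ 37.3 °C

Sum of m c ΔT and latent-heat terms is zero:
steam→water at 100 °C releases m L_v = 0.036×2260000 = 81360
  condensate cools 100→T: 0.036×4180×(T − 100) = 150.48(T − 100)
  original water: 3615.7(T − 13)
  cup: 121.66(T − 13)
3887.8 T = 81360 + 15048 + 48586 = 144994
T ≈ 37.29 °C (< 100 °C, so full condensation is consistent).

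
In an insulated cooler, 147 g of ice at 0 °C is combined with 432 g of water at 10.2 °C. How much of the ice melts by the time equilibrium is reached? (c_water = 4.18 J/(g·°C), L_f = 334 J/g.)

m_melted ≈ 55.1 g

Water can give up m c ΔT = 432×4.18×10.2 = 18419 J before reaching 0 °C.
Melting all 147 g of ice would need 147×334 = 49098 J.
That's not enough to melt it all — equilibrium is at 0 °C with ice remaining.
m_melt = 18419 / L_f = 55.15 g.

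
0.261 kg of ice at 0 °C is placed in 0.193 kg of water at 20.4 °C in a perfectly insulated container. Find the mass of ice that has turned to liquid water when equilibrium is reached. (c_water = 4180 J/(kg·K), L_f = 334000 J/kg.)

m_melted ≈ 0.0493 kg

Heat available from the water dropping to 0 °C: 0.193×4180×20.4 = 16457 J.
Melting all 0.261 kg of ice would need 0.261×334000 = 87174 J.
16457 J < 87174 J, so only part of the ice melts and the system sits at 0 °C.
m_melt = 16457 / L_f = 0.04927 kg.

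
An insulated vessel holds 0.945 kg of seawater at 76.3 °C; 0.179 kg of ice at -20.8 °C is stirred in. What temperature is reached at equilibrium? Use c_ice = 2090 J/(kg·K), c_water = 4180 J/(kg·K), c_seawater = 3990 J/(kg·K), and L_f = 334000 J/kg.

T_f ≈ 48.7 °C

Energy balance with sensible and latent terms:
ice -20.8→0 °C: 0.179·2090·20.8 = 7781.5; latent heat to melt: 0.179·334000 = 59786; meltwater 0→T: 0.179·4180·T = 748.22 T; seawater: 3770.5(T − 76.3)
4518.8 T = 287693 − 67567 = 220125
T ≈ 48.71 °C. Since T > 0 °C, the all-ice-melts assumption holds.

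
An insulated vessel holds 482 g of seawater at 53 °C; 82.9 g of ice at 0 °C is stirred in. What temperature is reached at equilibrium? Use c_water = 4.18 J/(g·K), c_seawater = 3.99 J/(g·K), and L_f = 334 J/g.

Net heat exchanged in the isolated system is zero:
fusion: m_ice L_f = 82.9·334 = 27689
  meltwater 0→T: 82.9·4.18·T = 346.52 T
  seawater: 1923.2(T − 53)
2269.7 T = 101929 − 27689 = 74240
T ≈ 32.71 °C (positive, so assuming full melt was valid).

T_f ≈ 32.7 °C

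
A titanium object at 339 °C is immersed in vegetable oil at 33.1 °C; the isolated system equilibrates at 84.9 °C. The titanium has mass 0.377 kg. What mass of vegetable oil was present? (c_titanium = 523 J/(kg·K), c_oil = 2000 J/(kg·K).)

Energy conservation, ΣQ = 0:
0.377×523×(84.9 − 339) + m×2000×(84.9 − 33.1) = 0
103600 m = 50101
m = 50101/103600 ≈ 0.4836 kg

m ≈ 0.484 kg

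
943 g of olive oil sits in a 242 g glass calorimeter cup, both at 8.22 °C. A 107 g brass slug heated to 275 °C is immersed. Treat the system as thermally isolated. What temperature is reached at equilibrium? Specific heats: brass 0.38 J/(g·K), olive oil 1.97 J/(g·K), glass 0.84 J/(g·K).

T_f ≈ 13.4 °C

T_f = Σ m_i c_i T_i / Σ m_i c_i:
T_f = (40.66×275 + 1857.7×8.22 + 203.28×8.22) / (40.66 + 1857.7 + 203.28)
    = 28123 / 2101.7 ≈ 13.38 °C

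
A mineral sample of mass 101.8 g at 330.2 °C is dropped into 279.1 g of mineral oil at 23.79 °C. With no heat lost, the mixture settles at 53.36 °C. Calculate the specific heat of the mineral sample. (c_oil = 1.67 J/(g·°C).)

c ≈ 0.489 J/(g·°C)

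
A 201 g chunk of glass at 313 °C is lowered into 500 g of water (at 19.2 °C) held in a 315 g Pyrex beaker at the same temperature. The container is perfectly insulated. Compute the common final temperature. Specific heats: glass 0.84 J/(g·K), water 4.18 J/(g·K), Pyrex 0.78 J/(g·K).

T_f ≈ 39.0 °C

Taking heat into each body as positive, Σ m c ΔT = 0:
201*0.84*(T − 313) + 500*4.18*(T − 19.2) + 315*0.78*(T − 19.2) = 0
2504.5 T = 97692
T = 97692 / 2504.5 = 39 °C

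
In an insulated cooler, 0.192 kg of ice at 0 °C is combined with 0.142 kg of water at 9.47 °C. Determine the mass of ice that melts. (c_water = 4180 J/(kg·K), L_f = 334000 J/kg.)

m_melted ≈ 0.0168 kg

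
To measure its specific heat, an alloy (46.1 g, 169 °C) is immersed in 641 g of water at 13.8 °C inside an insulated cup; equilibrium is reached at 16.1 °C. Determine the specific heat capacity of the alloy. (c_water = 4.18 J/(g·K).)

c ≈ 0.874 J/(g·K)

m_s c (T_s − T_f) = m_water c_water (T_f − T_0):
46.1·c·(169 − 16.1) = 641·4.18·(16.1 − 13.8)
7048.7 c = 6162.6  ⇒  c ≈ 0.8743 J/(g·K)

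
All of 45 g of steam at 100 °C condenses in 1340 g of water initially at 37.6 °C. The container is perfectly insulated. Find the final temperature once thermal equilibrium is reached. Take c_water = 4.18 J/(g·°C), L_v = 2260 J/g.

T_f ≈ 57.2 °C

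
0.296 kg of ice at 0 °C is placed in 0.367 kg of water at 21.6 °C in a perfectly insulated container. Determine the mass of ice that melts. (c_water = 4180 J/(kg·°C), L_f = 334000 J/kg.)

m_melted ≈ 0.0992 kg

Heat available from the water dropping to 0 °C: 0.367·4180·21.6 = 33136 J.
To melt every bit of ice: 0.296·334000 = 98864 J.
Since 33136 < 98864 J, not all the ice melts; equilibrium is at 0 °C.
m_melt = 33136 / L_f = 0.09921 kg.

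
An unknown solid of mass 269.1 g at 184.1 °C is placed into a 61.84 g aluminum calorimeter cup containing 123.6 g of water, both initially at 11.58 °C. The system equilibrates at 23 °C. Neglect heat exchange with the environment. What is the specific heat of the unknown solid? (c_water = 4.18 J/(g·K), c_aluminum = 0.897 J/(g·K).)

c ≈ 0.151 J/(g·K)

Let T be the final temperature. ΣQ_i = 0:
269.1·c·(23 − 184.1) + 123.6·4.18·(23 − 11.58) + 61.84·0.897·(23 − 11.58) = 0
-43352 c = -6533.6
c = -6533.6/-43352 ≈ 0.1507 J/(g·K)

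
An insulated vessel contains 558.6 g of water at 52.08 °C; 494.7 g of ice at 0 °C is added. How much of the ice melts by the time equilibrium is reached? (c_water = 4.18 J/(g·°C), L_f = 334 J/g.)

m_melted ≈ 364 g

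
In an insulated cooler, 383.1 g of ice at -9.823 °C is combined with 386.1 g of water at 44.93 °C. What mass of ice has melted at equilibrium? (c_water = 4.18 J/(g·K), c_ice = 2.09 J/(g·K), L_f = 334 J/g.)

Water can give up m c ΔT = 386.1·4.18·44.93 = 72512 J before reaching 0 °C.
Of that, 383.1·2.09·9.823 = 7865.1 J goes to bring the ice to 0 °C, leaving 64647 J.
To melt every bit of ice: 383.1·334 = 127955 J.
64647 J < 127955 J, so only part of the ice melts and the system sits at 0 °C.
m_melted·334 = 64647  ⇒  m_melted ≈ 193.6 g.

m_melted ≈ 194 g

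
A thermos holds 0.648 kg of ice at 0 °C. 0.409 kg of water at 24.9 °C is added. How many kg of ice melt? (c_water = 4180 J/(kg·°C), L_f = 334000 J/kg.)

Cooling the water to 0 °C releases 0.409×4180×24.9 = 42570 J.
To melt every bit of ice: 0.648×334000 = 216432 J.
That's not enough to melt it all — equilibrium is at 0 °C with ice remaining.
m_melted×334000 = 42570  ⇒  m_melted ≈ 0.1275 kg.

m_melted ≈ 0.127 kg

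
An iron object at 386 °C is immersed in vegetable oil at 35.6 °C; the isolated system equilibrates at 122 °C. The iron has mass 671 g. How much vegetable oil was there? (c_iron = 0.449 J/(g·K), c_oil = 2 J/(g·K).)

m ≈ 460 g

Let T be the final temperature. ΣQ_i = 0:
671·0.449·(122 − 386) + m·2·(122 − 35.6) = 0
172.8 m = 79538
m = 79538/172.8 ≈ 460.3 g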